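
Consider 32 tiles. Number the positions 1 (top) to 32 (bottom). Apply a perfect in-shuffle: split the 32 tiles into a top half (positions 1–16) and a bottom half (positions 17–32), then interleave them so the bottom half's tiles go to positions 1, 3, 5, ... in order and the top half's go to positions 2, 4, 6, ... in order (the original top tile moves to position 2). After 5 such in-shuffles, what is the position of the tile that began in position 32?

1

Track the tile's position through each in-shuffle:
32 → 31 → 29 → 25 → 17 → 1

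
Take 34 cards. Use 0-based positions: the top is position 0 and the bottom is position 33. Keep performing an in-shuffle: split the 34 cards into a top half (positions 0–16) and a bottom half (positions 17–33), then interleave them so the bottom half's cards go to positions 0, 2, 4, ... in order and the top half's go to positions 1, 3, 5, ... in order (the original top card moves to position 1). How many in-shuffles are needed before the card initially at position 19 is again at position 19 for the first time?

Follow position 19 under repeated in-shuffles:
19 → 4 → 9 → 19
It first returns after 3 in-shuffles.

3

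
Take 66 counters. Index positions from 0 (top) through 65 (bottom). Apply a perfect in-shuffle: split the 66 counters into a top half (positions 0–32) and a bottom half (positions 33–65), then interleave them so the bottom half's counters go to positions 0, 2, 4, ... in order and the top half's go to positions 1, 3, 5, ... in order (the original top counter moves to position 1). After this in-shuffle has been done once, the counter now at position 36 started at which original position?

Work backwards from position 36, undoing one in-shuffle at a time:
36 ← 51
So the counter now at position 36 started at position 51.

51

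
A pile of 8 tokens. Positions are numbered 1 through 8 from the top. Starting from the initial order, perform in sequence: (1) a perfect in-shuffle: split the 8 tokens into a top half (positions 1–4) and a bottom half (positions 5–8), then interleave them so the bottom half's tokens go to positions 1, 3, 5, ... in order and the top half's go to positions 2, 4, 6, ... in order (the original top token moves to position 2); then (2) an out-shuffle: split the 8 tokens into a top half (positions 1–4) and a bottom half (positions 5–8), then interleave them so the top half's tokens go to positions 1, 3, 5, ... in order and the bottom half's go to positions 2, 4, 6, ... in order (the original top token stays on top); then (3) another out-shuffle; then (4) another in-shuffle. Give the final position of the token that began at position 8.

8

Track the token from position 8 forward through each operation:
  after op 1 (in-shuffle): 8 → 7
  after op 2 (out-shuffle): 7 → 6
  after op 3 (out-shuffle): 6 → 4
  after op 4 (in-shuffle): 4 → 8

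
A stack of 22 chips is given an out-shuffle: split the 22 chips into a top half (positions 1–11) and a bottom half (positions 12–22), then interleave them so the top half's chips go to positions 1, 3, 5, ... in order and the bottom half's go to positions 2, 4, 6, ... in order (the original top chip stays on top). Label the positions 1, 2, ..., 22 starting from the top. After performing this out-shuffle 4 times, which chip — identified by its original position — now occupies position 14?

Work backwards from position 14, undoing one out-shuffle at a time:
14 ← 18 ← 20 ← 21 ← 11
So the chip now at position 14 started at position 11.

11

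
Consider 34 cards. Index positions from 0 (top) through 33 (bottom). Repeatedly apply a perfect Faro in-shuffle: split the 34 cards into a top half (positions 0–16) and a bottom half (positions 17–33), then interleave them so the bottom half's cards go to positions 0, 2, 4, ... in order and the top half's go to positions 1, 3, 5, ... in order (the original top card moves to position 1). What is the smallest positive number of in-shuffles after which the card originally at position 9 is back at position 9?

3

Follow position 9 under repeated in-shuffles:
9 → 19 → 4 → 9
It first returns after 3 in-shuffles.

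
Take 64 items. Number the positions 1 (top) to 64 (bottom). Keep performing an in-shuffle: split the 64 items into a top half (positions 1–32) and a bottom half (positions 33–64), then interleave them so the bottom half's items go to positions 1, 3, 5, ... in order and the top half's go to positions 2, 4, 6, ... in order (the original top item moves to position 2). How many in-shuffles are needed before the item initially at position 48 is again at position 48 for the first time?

Follow position 48 under repeated in-shuffles:
48 → 31 → 62 → 59 → 53 → 41 → 17 → 34 → 3 → 6 → 12 → 24 → 48
It first returns after 12 in-shuffles.

12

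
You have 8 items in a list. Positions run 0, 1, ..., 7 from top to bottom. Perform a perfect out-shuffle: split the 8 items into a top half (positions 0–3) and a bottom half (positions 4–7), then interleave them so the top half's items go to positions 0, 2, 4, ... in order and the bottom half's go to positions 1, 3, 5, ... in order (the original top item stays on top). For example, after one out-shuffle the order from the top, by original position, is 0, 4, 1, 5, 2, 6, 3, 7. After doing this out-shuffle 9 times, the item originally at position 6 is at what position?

6

Track the item's position through each out-shuffle:
6 → 5 → 3 → 6 → 5 → 3 → 6 → 5 → 3 → 6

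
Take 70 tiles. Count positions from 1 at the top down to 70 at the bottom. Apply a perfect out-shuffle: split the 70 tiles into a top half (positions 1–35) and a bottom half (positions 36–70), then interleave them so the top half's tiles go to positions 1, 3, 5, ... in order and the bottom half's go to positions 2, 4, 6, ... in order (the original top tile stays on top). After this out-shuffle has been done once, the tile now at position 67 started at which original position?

Work backwards from position 67, undoing one out-shuffle at a time:
67 ← 34
So the tile now at position 67 started at position 34.

34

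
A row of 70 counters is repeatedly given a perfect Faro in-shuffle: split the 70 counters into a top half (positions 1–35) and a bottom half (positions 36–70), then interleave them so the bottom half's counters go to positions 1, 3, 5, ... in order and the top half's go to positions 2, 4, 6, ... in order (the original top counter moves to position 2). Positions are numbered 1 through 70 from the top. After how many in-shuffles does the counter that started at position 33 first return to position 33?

35

Follow position 33 under repeated in-shuffles:
33 → 66 → 61 → 51 → 31 → 62 → 53 → 35 → ... → 33 (length 35)
It first returns after 35 in-shuffles.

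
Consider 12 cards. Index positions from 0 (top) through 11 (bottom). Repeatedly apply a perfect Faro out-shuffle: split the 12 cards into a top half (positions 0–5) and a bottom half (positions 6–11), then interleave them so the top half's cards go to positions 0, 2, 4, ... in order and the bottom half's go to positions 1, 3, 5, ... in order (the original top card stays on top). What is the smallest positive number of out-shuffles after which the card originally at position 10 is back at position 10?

Follow position 10 under repeated out-shuffles:
10 → 9 → 7 → 3 → 6 → 1 → 2 → 4 → 8 → 5 → 10
It first returns after 10 out-shuffles.

10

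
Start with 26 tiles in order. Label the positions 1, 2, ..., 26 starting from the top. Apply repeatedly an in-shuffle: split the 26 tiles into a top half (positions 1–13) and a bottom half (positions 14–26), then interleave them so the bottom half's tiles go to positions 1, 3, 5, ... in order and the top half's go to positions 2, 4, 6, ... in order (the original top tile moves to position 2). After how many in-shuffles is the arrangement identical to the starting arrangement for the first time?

18

The in-shuffle permutes the 26 positions with cycle lengths [2, 6, 18].
Every tile is home exactly when every cycle has completed a whole number of laps, i.e. after lcm(2, 6, 18) = 18 in-shuffles.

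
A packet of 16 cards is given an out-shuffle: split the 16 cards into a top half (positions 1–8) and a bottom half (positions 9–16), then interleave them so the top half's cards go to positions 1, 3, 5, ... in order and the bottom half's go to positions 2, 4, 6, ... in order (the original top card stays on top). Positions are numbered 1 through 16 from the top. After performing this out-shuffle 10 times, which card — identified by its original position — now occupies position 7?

Work backwards from position 7, undoing one out-shuffle at a time:
7 ← 4 ← 10 ← 13 ← 7 ← 4 ← 10 ← 13 ← 7 ← 4 ← 10
So the card now at position 7 started at position 10.

10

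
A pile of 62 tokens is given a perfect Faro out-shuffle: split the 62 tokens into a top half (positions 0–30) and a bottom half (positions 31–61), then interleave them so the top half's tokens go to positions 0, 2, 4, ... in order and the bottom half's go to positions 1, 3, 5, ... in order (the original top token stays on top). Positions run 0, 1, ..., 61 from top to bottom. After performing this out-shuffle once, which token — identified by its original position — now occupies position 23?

Work backwards from position 23, undoing one out-shuffle at a time:
23 ← 42
So the token now at position 23 started at position 42.

42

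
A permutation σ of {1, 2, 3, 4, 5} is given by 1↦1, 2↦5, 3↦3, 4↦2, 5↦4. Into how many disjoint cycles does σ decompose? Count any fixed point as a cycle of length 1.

3

Cycle decomposition: (1) (2 5 4) (3).
3 cycles.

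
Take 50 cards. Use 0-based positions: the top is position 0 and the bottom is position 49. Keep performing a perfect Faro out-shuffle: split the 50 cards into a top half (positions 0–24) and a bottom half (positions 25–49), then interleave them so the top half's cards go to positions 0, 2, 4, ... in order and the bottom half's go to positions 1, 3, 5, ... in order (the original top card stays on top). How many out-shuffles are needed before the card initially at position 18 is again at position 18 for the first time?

Follow position 18 under repeated out-shuffles:
18 → 36 → 23 → 46 → 43 → 37 → 25 → 1 → ... → 18 (length 21)
It first returns after 21 out-shuffles.

21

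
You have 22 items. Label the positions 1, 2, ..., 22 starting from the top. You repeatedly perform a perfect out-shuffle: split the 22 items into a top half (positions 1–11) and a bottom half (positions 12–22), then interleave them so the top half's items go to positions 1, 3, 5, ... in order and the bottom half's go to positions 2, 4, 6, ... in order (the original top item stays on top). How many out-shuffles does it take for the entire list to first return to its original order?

6

The out-shuffle permutes the 22 positions with cycle lengths [1, 1, 2, 3, 3, 6, 6].
Every item is home exactly when every cycle has completed a whole number of laps, i.e. after lcm(1, 2, 3, 6) = 6 out-shuffles.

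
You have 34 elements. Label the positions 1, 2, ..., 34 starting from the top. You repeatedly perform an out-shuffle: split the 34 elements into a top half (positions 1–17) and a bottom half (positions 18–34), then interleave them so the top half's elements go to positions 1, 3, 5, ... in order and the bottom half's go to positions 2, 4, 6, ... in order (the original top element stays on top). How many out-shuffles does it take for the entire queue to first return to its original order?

10

The out-shuffle permutes the 34 positions with cycle lengths [1, 1, 2, 10, 10, 10].
Every element is home exactly when every cycle has completed a whole number of laps, i.e. after lcm(1, 2, 10) = 10 out-shuffles.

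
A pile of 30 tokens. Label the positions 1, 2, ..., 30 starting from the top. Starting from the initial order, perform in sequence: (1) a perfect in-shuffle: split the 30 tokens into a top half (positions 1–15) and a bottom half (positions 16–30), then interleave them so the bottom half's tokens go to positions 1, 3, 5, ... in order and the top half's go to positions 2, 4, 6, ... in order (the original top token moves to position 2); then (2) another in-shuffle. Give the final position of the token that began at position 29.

23

Track the token from position 29 forward through each operation:
  after op 1 (in-shuffle): 29 → 27
  after op 2 (in-shuffle): 27 → 23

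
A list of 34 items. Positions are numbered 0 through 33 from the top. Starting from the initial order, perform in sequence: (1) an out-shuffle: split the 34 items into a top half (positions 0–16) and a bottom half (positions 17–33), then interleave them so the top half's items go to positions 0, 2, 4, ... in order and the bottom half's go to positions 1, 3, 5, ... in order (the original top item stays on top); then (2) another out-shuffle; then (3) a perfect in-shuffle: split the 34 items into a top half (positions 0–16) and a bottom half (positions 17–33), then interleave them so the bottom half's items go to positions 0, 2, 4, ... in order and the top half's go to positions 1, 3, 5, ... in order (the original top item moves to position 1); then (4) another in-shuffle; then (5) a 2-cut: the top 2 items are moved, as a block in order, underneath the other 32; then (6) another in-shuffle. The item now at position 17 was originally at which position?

Undo the operations in reverse order, starting from position 17:
  undo op 6 (in-shuffle, from top half): 17 ← 8
  undo op 5 (cut 2): 8 ← 10
  undo op 4 (in-shuffle, from bottom half): 10 ← 22
  undo op 3 (in-shuffle, from bottom half): 22 ← 28
  undo op 2 (out-shuffle, from top half): 28 ← 14
  undo op 1 (out-shuffle, from top half): 14 ← 7
So the item at position 17 came from original position 7.

7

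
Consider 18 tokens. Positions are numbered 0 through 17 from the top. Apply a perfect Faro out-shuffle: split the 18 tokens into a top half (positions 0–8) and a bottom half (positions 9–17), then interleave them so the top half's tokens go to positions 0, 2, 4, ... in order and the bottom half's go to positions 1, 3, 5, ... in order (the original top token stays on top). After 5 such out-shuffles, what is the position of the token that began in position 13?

8

Track the token's position through each out-shuffle:
13 → 9 → 1 → 2 → 4 → 8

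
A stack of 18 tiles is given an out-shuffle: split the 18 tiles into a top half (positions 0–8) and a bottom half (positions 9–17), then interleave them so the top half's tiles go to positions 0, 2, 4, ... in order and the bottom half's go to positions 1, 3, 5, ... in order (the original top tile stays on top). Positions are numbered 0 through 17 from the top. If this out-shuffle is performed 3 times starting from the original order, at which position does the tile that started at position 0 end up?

Position 0 is a fixed point of every out-shuffle, so the tile never moves.

0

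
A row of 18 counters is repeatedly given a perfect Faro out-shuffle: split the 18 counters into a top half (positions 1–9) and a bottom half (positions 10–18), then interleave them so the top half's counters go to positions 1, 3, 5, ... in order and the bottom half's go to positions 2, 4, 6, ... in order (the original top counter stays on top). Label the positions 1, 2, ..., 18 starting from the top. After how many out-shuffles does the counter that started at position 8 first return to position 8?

8

Follow position 8 under repeated out-shuffles:
8 → 15 → 12 → 6 → 11 → 4 → 7 → 13 → 8
It first returns after 8 out-shuffles.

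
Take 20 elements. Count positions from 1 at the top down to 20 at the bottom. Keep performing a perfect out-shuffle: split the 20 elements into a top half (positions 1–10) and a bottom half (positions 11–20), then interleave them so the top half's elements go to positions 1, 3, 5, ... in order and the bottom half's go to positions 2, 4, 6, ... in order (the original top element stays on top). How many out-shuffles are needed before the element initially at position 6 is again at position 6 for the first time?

Follow position 6 under repeated out-shuffles:
6 → 11 → 2 → 3 → 5 → 9 → 17 → 14 → 8 → 15 → 10 → 19 → 18 → 16 → 12 → 4 → 7 → 13 → 6
It first returns after 18 out-shuffles.

18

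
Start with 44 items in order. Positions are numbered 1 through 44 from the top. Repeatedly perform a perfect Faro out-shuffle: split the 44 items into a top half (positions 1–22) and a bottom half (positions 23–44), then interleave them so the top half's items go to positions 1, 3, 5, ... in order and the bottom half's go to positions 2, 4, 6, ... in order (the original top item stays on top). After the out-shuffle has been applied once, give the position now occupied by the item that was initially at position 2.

Track the item's position through each out-shuffle:
2 → 3

3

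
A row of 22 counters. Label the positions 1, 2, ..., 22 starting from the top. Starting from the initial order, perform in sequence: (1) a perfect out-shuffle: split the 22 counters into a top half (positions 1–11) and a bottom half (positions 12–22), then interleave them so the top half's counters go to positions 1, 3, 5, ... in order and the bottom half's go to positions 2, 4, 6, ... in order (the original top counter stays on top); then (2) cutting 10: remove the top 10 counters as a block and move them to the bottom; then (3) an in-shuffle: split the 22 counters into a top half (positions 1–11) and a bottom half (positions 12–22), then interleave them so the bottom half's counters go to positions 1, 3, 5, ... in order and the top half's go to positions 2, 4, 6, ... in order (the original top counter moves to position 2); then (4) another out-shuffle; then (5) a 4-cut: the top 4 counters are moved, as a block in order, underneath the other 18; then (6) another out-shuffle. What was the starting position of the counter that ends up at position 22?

14

Undo the operations in reverse order, starting from position 22:
  undo op 6 (out-shuffle, from bottom half): 22 ← 22
  undo op 5 (cut 4): 22 ← 4
  undo op 4 (out-shuffle, from bottom half): 4 ← 13
  undo op 3 (in-shuffle, from bottom half): 13 ← 18
  undo op 2 (cut 10): 18 ← 6
  undo op 1 (out-shuffle, from bottom half): 6 ← 14
So the counter at position 22 came from original position 14.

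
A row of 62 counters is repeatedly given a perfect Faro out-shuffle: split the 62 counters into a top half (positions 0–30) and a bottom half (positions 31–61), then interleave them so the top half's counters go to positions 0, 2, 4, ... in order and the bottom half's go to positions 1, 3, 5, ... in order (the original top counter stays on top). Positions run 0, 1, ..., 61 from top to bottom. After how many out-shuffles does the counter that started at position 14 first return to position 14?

60

Follow position 14 under repeated out-shuffles:
14 → 28 → 56 → 51 → 41 → 21 → 42 → 23 → ... → 14 (length 60)
It first returns after 60 out-shuffles.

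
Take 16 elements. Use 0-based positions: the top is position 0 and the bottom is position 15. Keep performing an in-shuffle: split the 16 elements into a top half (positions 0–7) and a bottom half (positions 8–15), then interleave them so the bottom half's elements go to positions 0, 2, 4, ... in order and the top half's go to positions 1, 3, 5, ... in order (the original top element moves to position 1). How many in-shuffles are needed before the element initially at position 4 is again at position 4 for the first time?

Follow position 4 under repeated in-shuffles:
4 → 9 → 2 → 5 → 11 → 6 → 13 → 10 → 4
It first returns after 8 in-shuffles.

8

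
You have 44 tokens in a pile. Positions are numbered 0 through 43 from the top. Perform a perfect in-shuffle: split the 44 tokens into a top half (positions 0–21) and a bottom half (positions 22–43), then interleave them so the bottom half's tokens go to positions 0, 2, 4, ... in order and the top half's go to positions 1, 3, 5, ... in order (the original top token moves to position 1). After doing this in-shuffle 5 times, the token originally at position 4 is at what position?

24

Track the token's position through each in-shuffle:
4 → 9 → 19 → 39 → 34 → 24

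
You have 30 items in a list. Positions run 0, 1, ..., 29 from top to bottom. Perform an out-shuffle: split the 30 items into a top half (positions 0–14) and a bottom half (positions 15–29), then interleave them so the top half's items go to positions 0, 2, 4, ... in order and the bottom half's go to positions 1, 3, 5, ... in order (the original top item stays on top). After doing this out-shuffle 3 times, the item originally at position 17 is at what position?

20

Track the item's position through each out-shuffle:
17 → 5 → 10 → 20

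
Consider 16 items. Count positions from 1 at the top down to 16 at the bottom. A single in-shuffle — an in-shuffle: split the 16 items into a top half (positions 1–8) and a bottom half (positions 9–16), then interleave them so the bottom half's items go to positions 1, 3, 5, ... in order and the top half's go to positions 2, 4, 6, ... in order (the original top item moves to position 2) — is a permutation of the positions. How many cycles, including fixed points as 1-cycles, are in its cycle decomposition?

Trace each unvisited position around until it returns:
(1 2 4 8 16 15 13 9) (3 6 12 7 14 11 5 10)
2 cycles in total.

2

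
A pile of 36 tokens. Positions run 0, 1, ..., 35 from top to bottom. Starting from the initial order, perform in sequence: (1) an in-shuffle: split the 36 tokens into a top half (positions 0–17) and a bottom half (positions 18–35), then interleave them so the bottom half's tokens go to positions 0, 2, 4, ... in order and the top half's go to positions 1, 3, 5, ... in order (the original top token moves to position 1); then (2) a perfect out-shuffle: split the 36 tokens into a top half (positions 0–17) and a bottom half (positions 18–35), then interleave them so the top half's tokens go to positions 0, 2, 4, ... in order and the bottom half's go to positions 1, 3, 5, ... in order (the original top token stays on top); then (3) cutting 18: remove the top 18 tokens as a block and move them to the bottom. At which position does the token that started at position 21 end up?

Track the token from position 21 forward through each operation:
  after op 1 (in-shuffle): 21 → 6
  after op 2 (out-shuffle): 6 → 12
  after op 3 (cut 18): 12 → 30

30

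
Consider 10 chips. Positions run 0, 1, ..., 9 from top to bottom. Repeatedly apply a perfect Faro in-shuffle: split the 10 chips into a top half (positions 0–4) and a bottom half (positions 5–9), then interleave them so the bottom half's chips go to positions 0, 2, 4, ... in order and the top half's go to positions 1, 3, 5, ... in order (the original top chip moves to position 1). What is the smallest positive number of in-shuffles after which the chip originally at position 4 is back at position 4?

Follow position 4 under repeated in-shuffles:
4 → 9 → 8 → 6 → 2 → 5 → 0 → 1 → 3 → 7 → 4
It first returns after 10 in-shuffles.

10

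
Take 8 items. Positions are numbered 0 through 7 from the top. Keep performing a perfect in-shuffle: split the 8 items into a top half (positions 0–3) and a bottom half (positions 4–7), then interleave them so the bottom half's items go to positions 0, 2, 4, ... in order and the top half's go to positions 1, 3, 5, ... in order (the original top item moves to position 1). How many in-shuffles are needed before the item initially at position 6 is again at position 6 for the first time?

Follow position 6 under repeated in-shuffles:
6 → 4 → 0 → 1 → 3 → 7 → 6
It first returns after 6 in-shuffles.

6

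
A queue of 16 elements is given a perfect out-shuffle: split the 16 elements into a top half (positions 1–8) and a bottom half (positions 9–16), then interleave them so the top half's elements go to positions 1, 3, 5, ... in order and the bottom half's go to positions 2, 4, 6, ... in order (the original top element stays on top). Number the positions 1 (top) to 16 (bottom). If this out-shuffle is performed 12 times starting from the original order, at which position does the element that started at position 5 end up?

Track the element's position through each out-shuffle:
5 → 9 → 2 → 3 → 5 → 9 → 2 → 3 → 5 → 9 → 2 → 3 → 5

5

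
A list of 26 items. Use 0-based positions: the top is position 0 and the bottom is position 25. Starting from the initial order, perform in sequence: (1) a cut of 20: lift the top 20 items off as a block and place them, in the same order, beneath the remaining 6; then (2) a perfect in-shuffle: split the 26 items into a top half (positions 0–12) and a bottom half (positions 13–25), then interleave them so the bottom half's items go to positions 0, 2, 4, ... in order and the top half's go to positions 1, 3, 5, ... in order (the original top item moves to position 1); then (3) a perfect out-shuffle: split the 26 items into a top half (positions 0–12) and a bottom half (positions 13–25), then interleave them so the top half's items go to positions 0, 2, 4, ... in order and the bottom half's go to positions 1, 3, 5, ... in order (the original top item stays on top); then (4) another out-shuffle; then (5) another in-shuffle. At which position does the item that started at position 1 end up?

21

Track the item from position 1 forward through each operation:
  after op 1 (cut 20): 1 → 7
  after op 2 (in-shuffle): 7 → 15
  after op 3 (out-shuffle): 15 → 5
  after op 4 (out-shuffle): 5 → 10
  after op 5 (in-shuffle): 10 → 21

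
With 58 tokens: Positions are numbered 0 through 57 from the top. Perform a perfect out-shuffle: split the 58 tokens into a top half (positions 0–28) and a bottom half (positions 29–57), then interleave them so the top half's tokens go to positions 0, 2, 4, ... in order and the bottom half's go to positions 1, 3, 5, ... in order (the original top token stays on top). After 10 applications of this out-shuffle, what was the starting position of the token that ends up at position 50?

Work backwards from position 50, undoing one out-shuffle at a time:
50 ← 25 ← 41 ← 49 ← 53 ← 55 ← 56 ← 28 ← 14 ← 7 ← 32
So the token now at position 50 started at position 32.

32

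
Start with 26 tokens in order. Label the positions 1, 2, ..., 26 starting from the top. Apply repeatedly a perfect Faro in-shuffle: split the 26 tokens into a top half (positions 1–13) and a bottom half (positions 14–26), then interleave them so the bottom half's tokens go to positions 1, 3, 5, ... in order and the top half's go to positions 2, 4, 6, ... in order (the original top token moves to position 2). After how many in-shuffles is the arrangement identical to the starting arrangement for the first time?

18

The in-shuffle permutes the 26 positions with cycle lengths [2, 6, 18].
Every token is home exactly when every cycle has completed a whole number of laps, i.e. after lcm(2, 6, 18) = 18 in-shuffles.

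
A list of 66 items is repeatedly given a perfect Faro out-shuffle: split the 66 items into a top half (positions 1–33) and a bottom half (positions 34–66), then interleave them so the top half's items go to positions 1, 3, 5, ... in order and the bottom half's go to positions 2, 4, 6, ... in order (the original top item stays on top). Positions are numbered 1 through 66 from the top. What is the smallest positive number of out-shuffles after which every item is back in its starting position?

The out-shuffle permutes the 66 positions with cycle lengths [1, 1, 4, 12, 12, 12, 12, 12].
Every item is home exactly when every cycle has completed a whole number of laps, i.e. after lcm(1, 4, 12) = 12 out-shuffles.

12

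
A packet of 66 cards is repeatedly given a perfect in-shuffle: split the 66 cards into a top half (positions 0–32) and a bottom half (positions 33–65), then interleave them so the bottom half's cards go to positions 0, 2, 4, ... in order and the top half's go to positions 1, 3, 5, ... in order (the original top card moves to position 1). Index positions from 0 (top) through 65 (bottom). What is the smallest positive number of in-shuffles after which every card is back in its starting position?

The in-shuffle permutes the 66 positions with cycle lengths [66].
Every card is home exactly when every cycle has completed a whole number of laps, i.e. after lcm(66) = 66 in-shuffles.

66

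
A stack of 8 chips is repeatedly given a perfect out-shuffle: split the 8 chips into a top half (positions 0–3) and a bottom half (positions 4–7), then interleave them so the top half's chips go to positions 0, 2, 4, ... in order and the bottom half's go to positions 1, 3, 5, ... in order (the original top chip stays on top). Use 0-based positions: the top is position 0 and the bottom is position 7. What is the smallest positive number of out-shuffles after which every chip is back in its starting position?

3

The out-shuffle permutes the 8 positions with cycle lengths [1, 1, 3, 3].
Every chip is home exactly when every cycle has completed a whole number of laps, i.e. after lcm(1, 3) = 3 out-shuffles.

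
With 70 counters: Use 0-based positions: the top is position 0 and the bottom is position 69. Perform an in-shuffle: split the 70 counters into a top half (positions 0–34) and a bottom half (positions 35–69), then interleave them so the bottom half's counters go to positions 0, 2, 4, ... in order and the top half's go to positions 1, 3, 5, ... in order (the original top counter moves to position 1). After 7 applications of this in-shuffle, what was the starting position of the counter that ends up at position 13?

69

Work backwards from position 13, undoing one in-shuffle at a time:
13 ← 6 ← 38 ← 54 ← 62 ← 66 ← 68 ← 69
So the counter now at position 13 started at position 69.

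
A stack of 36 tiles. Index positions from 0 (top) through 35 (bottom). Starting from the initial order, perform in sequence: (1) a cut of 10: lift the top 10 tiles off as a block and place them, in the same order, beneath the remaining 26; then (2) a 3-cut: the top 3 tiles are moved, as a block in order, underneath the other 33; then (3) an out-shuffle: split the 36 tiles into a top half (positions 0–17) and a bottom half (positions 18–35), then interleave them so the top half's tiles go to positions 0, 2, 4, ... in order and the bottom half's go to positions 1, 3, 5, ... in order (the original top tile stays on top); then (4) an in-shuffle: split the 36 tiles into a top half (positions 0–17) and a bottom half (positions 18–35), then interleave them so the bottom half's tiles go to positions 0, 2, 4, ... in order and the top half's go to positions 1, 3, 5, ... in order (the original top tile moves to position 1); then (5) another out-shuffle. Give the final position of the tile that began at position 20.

23

Track the tile from position 20 forward through each operation:
  after op 1 (cut 10): 20 → 10
  after op 2 (cut 3): 10 → 7
  after op 3 (out-shuffle): 7 → 14
  after op 4 (in-shuffle): 14 → 29
  after op 5 (out-shuffle): 29 → 23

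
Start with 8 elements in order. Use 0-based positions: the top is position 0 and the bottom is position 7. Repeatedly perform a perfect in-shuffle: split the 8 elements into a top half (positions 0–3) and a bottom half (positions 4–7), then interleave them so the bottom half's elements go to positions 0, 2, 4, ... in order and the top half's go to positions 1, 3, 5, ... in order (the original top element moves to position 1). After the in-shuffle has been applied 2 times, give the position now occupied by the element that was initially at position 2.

Track the element's position through each in-shuffle:
2 → 5 → 2

2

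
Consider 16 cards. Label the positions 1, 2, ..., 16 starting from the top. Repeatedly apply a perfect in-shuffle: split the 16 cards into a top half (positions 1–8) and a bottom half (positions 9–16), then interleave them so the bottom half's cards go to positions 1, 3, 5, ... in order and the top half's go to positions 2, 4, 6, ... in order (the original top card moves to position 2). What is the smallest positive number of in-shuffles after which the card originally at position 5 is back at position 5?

Follow position 5 under repeated in-shuffles:
5 → 10 → 3 → 6 → 12 → 7 → 14 → 11 → 5
It first returns after 8 in-shuffles.

8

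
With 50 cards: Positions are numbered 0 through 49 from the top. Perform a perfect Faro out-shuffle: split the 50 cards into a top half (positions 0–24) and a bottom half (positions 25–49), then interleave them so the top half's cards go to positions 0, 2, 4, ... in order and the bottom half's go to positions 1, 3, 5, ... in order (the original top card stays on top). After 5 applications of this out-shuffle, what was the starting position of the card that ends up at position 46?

29

Work backwards from position 46, undoing one out-shuffle at a time:
46 ← 23 ← 36 ← 18 ← 9 ← 29
So the card now at position 46 started at position 29.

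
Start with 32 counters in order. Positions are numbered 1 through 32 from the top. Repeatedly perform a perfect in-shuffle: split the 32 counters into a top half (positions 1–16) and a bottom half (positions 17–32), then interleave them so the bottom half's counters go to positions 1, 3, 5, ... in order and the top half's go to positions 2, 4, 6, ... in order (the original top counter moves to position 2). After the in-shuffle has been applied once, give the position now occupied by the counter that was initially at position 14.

Track the counter's position through each in-shuffle:
14 → 28

28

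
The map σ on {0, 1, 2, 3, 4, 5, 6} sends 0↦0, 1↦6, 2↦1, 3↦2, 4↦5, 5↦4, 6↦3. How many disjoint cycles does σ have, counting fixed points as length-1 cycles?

3

Cycle decomposition: (0) (1 6 3 2) (4 5).
3 cycles.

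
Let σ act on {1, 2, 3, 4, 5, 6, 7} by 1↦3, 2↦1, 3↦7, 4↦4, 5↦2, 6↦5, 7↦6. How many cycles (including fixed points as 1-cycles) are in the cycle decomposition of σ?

Cycle decomposition: (1 3 7 6 5 2) (4).
2 cycles.

2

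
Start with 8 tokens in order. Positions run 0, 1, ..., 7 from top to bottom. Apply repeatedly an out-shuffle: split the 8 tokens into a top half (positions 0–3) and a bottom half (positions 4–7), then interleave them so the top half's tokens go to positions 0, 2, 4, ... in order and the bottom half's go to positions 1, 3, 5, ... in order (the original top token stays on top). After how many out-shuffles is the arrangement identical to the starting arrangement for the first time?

3

The out-shuffle permutes the 8 positions with cycle lengths [1, 1, 3, 3].
Every token is home exactly when every cycle has completed a whole number of laps, i.e. after lcm(1, 3) = 3 out-shuffles.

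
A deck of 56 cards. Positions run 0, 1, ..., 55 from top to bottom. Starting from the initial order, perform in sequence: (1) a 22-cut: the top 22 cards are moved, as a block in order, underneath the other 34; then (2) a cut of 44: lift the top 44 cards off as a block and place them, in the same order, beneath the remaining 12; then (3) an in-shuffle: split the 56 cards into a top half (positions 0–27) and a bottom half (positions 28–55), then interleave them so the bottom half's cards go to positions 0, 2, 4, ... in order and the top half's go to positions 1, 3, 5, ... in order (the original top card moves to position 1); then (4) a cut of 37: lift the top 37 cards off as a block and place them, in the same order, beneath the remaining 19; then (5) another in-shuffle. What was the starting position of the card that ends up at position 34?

51

Undo the operations in reverse order, starting from position 34:
  undo op 5 (in-shuffle, from bottom half): 34 ← 45
  undo op 4 (cut 37): 45 ← 26
  undo op 3 (in-shuffle, from bottom half): 26 ← 41
  undo op 2 (cut 44): 41 ← 29
  undo op 1 (cut 22): 29 ← 51
So the card at position 34 came from original position 51.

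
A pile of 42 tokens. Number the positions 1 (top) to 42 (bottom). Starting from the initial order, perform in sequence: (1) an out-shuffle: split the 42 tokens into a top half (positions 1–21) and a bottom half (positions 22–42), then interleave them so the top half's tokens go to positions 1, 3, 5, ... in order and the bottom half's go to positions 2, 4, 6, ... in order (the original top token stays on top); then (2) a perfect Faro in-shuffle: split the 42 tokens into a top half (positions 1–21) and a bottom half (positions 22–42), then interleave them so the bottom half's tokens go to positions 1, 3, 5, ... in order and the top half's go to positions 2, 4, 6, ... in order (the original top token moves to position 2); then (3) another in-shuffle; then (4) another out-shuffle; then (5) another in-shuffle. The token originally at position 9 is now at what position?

Track the token from position 9 forward through each operation:
  after op 1 (out-shuffle): 9 → 17
  after op 2 (in-shuffle): 17 → 34
  after op 3 (in-shuffle): 34 → 25
  after op 4 (out-shuffle): 25 → 8
  after op 5 (in-shuffle): 8 → 16

16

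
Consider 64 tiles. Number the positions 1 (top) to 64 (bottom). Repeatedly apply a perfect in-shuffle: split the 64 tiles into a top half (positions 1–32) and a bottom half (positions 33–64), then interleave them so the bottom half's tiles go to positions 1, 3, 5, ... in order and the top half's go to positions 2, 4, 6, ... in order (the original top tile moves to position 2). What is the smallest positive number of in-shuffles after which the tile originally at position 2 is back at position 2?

12

Follow position 2 under repeated in-shuffles:
2 → 4 → 8 → 16 → 32 → 64 → 63 → 61 → 57 → 49 → 33 → 1 → 2
It first returns after 12 in-shuffles.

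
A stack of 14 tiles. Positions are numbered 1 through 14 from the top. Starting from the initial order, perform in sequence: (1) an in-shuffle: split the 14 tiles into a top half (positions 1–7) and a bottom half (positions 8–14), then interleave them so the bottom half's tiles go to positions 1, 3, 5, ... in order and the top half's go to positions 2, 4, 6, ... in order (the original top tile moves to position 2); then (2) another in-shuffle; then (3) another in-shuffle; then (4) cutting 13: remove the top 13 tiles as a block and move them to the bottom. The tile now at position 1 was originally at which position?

13

Undo the operations in reverse order, starting from position 1:
  undo op 4 (cut 13): 1 ← 14
  undo op 3 (in-shuffle, from top half): 14 ← 7
  undo op 2 (in-shuffle, from bottom half): 7 ← 11
  undo op 1 (in-shuffle, from bottom half): 11 ← 13
So the tile at position 1 came from original position 13.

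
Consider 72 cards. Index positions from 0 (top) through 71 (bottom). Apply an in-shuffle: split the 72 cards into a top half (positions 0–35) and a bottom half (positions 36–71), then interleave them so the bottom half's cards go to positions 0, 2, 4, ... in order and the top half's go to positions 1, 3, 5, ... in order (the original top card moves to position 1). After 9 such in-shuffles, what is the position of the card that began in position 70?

Track the card's position through each in-shuffle:
70 → 68 → 64 → 56 → 40 → 8 → 17 → 35 → 71 → 70

70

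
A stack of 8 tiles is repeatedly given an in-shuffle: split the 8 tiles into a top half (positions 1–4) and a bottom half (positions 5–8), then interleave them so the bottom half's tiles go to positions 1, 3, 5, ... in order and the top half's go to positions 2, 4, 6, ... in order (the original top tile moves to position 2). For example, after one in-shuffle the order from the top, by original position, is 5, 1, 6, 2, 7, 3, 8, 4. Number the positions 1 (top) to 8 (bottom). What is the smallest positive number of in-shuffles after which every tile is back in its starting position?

6

The in-shuffle permutes the 8 positions with cycle lengths [2, 6].
Every tile is home exactly when every cycle has completed a whole number of laps, i.e. after lcm(2, 6) = 6 in-shuffles.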